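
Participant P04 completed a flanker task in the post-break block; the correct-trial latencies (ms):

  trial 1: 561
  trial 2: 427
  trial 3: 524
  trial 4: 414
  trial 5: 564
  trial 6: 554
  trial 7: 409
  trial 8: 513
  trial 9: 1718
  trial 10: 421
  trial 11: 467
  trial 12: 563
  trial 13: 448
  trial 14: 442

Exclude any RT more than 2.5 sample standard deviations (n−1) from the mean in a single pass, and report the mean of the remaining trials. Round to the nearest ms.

n = 14, ΣRT = 8025, M = 573.214
Σ(x−M)² = 1458330.36; s = √(1458330.36/13) = 334.932
Cutoffs: 573.214 ± 2.5·334.932 → [-264.1, 1410.5]
Outside: 1718 → excluded.
Retained (n=13): Σ = 6307, mean = 6307/13 = 485.154

485 ms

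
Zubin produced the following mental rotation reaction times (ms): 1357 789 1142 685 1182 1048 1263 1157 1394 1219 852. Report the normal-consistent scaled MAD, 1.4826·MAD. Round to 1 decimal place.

161.6 ms

Sorted: 685, 789, 852, 1048, 1142, 1157, 1182, 1219, 1263, 1357, 1394 → median = 1157
|x − 1157| sorted: 0, 15, 25, 62, 106, 109, 200, 237, 305, 368, 472 → MAD = 109
Robust SD ≈ 1.4826 × 109 = 161.603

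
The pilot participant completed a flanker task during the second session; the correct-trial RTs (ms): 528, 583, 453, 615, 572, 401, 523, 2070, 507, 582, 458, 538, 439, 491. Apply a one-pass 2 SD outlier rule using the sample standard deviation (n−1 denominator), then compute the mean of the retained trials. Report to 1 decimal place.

n = 14, ΣRT = 8760, M = 625.714
Σ(x−M)² = 2296046.86; s = √(2296046.86/13) = 420.261
Cutoffs: 625.714 ± 2·420.261 → [-214.8, 1466.2]
Outside: 2070 → excluded.
Retained (n=13): Σ = 6690, mean = 6690/13 = 514.615

514.6 ms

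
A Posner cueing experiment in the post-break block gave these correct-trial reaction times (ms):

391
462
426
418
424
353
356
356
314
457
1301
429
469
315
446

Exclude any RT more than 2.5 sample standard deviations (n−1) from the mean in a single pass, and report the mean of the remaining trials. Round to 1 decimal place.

n = 15, ΣRT = 6917, M = 461.133
Σ(x−M)² = 792911.73; s = √(792911.73/14) = 237.984
Cutoffs: 461.133 ± 2.5·237.984 → [-133.8, 1056.1]
Outside: 1301 → excluded.
Retained (n=14): Σ = 5616, mean = 5616/14 = 401.143

401.1 ms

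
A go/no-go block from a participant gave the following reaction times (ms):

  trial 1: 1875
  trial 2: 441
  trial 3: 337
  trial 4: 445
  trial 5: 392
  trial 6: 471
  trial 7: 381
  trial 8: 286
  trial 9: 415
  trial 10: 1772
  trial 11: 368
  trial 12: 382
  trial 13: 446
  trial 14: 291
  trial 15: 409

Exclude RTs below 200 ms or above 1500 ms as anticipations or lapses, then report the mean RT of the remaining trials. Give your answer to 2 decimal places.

Excluded: 1772, 1875
Retained (n=13): Σ = 5064
Mean = 5064/13 = 389.5385

389.54 ms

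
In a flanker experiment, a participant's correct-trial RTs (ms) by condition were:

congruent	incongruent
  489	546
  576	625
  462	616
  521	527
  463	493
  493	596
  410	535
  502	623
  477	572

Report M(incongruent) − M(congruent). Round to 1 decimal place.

M(congruent) = 4393/9 = 488.111
M(incongruent) = 5133/9 = 570.333
Difference = 570.333 − 488.111 = 82.222 ms

82.2 ms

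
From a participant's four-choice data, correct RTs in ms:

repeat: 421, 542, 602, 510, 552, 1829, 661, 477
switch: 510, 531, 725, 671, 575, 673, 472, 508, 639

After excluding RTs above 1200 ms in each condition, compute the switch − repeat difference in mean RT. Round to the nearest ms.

repeat: exclude 1829
M(repeat) = 3765/7 = 537.857
M(switch) = 5304/9 = 589.333
Difference = 589.333 − 537.857 = 51.476 ms

51 ms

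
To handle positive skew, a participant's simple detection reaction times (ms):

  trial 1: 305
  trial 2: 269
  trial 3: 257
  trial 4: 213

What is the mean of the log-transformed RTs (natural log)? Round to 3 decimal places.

5.556

ln(RT): 5.7203, 5.5947, 5.5491, 5.3613
Σ ln(RT) = 22.2254
Mean = 22.2254/4 = 5.55635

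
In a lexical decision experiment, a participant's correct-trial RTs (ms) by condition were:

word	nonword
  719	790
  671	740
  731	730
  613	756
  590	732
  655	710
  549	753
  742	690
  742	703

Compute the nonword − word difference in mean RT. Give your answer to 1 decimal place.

M(word) = 6012/9 = 668.000
M(nonword) = 6604/9 = 733.778
Difference = 733.778 − 668.000 = 65.778 ms

65.8 ms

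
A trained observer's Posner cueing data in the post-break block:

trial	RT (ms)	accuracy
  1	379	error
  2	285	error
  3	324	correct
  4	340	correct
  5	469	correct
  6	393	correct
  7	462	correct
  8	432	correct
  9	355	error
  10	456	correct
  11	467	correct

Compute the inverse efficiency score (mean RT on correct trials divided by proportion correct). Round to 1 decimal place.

574.6 ms

Correct trials (n=8): 324, 340, 469, 393, 462, 432, 456, 467
Mean correct RT = 3343/8 = 417.8750 ms
Proportion correct = 8/11
IES = 417.8750 / (8/11) = 574.578 ms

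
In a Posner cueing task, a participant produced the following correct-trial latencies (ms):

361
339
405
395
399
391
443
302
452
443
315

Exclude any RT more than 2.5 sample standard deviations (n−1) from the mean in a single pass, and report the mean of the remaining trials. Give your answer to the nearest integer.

386 ms

n = 11, ΣRT = 4245, M = 385.909
Σ(x−M)² = 26420.91; s = √(26420.91/10) = 51.401
Cutoffs: 385.909 ± 2.5·51.401 → [257.4, 514.4]
No RTs fall outside the cutoffs; all 11 retained. Mean = 4245/11 = 385.909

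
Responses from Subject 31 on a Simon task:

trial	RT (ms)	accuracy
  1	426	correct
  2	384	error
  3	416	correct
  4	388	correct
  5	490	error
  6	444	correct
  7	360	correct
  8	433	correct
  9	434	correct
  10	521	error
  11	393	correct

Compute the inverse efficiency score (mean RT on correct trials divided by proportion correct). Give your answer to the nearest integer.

566 ms

Correct trials (n=8): 426, 416, 388, 444, 360, 433, 434, 393
Mean correct RT = 3294/8 = 411.7500 ms
Proportion correct = 8/11
IES = 411.7500 / (8/11) = 566.156 ms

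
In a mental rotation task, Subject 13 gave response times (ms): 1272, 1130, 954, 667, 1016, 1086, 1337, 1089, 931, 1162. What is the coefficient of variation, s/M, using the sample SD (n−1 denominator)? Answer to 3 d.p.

n = 10, Σ = 10644, M = 1064.4000
Σ(x−M)² = 322562.400; s = √(322562.400/9) = 189.3153
CV = 189.3153 / 1064.4000 = 0.17786

0.178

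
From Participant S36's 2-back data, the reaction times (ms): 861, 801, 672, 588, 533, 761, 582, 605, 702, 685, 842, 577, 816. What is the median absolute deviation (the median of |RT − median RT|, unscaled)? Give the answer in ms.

103 ms

Sorted: 533, 577, 582, 588, 605, 672, 685, 702, 761, 801, 816, 842, 861 → median = 685
|x − 685|: 176, 116, 13, 97, 152, 76, 103, 80, 17, 0, 157, 108, 131
Sorted deviations: 0, 13, 17, 76, 80, 97, 103, 108, 116, 131, 152, 157, 176 → MAD = 103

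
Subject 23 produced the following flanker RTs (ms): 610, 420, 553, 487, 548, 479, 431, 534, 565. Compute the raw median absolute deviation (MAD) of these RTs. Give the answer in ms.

47 ms

Sorted: 420, 431, 479, 487, 534, 548, 553, 565, 610 → median = 534
|x − 534|: 76, 114, 19, 47, 14, 55, 103, 0, 31
Sorted deviations: 0, 14, 19, 31, 47, 55, 76, 103, 114 → MAD = 47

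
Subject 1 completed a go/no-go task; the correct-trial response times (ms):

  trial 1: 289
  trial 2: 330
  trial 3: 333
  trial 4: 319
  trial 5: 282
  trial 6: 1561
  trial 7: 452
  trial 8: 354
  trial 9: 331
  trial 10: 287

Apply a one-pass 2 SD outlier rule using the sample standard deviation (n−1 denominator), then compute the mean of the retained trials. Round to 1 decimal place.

330.8 ms

n = 10, ΣRT = 4538, M = 453.800
Σ(x−M)² = 1383521.60; s = √(1383521.60/9) = 392.077
Cutoffs: 453.800 ± 2·392.077 → [-330.4, 1238.0]
Outside: 1561 → excluded.
Retained (n=9): Σ = 2977, mean = 2977/9 = 330.778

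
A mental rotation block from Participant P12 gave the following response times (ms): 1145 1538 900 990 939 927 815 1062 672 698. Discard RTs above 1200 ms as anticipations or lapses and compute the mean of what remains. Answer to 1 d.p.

Excluded: 1538
Retained (n=9): Σ = 8148
Mean = 8148/9 = 905.3333

905.3 ms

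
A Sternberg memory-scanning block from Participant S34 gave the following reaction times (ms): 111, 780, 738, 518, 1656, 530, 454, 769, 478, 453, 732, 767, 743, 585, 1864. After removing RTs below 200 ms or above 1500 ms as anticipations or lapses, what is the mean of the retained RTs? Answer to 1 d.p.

628.9 ms

Excluded: 111, 1656, 1864
Retained (n=12): Σ = 7547
Mean = 7547/12 = 628.9167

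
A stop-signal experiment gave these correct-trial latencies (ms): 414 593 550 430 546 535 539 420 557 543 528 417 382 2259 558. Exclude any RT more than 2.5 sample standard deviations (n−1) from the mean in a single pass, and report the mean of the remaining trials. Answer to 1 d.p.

500.9 ms

n = 15, ΣRT = 9271, M = 618.067
Σ(x−M)² = 2949750.93; s = √(2949750.93/14) = 459.017
Cutoffs: 618.067 ± 2.5·459.017 → [-529.5, 1765.6]
Outside: 2259 → excluded.
Retained (n=14): Σ = 7012, mean = 7012/14 = 500.857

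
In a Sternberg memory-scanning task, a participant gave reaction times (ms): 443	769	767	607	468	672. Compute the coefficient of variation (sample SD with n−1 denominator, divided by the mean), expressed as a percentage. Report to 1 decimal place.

22.9%

n = 6, Σ = 3726, M = 621.0000
Σ(x−M)² = 101110.000; s = √(101110.000/5) = 142.2041
CV = 142.2041 / 621.0000 = 0.22899 = 22.899%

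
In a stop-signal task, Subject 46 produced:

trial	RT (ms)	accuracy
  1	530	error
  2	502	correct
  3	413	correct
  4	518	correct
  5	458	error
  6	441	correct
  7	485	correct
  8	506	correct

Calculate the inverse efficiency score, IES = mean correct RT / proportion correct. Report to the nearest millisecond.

637 ms

Correct trials (n=6): 502, 413, 518, 441, 485, 506
Mean correct RT = 2865/6 = 477.5000 ms
Proportion correct = 6/8
IES = 477.5000 / (6/8) = 636.667 ms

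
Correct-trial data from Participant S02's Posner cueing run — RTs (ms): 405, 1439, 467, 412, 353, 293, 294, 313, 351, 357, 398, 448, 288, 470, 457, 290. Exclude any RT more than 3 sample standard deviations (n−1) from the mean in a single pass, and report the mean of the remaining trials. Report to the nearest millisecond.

373 ms

n = 16, ΣRT = 7035, M = 439.688
Σ(x−M)² = 1130791.44; s = √(1130791.44/15) = 274.565
Cutoffs: 439.688 ± 3·274.565 → [-384.0, 1263.4]
Outside: 1439 → excluded.
Retained (n=15): Σ = 5596, mean = 5596/15 = 373.067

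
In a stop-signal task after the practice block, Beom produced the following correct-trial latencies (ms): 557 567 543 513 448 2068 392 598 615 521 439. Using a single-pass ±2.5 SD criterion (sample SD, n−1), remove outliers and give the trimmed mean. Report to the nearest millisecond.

519 ms

n = 11, ΣRT = 7261, M = 660.091
Σ(x−M)² = 2227818.91; s = √(2227818.91/10) = 471.998
Cutoffs: 660.091 ± 2.5·471.998 → [-519.9, 1840.1]
Outside: 2068 → excluded.
Retained (n=10): Σ = 5193, mean = 5193/10 = 519.300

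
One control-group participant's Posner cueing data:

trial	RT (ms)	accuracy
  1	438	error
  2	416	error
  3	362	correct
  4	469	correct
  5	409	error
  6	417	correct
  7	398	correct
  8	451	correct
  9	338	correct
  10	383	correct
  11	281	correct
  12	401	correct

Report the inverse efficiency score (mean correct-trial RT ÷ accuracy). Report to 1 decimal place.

Correct trials (n=9): 362, 469, 417, 398, 451, 338, 383, 281, 401
Mean correct RT = 3500/9 = 388.8889 ms
Proportion correct = 9/12
IES = 388.8889 / (9/12) = 518.519 ms

518.5 ms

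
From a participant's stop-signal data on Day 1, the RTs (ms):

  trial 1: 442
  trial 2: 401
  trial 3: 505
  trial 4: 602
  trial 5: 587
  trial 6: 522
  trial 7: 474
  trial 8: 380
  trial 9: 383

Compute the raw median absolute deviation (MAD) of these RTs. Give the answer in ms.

Sorted: 380, 383, 401, 442, 474, 505, 522, 587, 602 → median = 474
|x − 474|: 32, 73, 31, 128, 113, 48, 0, 94, 91
Sorted deviations: 0, 31, 32, 48, 73, 91, 94, 113, 128 → MAD = 73

73 ms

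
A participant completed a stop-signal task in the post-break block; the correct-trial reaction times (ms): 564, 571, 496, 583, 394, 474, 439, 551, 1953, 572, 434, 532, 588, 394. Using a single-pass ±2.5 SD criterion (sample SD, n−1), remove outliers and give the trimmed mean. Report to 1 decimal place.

507.1 ms

n = 14, ΣRT = 8545, M = 610.357
Σ(x−M)² = 2004527.21; s = √(2004527.21/13) = 392.676
Cutoffs: 610.357 ± 2.5·392.676 → [-371.3, 1592.0]
Outside: 1953 → excluded.
Retained (n=13): Σ = 6592, mean = 6592/13 = 507.077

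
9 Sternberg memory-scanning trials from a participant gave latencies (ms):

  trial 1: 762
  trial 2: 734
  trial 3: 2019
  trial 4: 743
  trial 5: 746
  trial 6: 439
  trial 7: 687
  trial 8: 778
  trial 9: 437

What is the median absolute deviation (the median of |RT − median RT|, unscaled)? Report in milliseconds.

Sorted: 437, 439, 687, 734, 743, 746, 762, 778, 2019 → median = 743
|x − 743|: 19, 9, 1276, 0, 3, 304, 56, 35, 306
Sorted deviations: 0, 3, 9, 19, 35, 56, 304, 306, 1276 → MAD = 35

35 ms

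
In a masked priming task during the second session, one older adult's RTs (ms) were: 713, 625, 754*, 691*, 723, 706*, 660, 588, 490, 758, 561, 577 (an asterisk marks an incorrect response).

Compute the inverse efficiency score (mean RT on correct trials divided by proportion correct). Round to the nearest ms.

844 ms

Correct trials (n=9): 713, 625, 723, 660, 588, 490, 758, 561, 577
Mean correct RT = 5695/9 = 632.7778 ms
Proportion correct = 9/12
IES = 632.7778 / (9/12) = 843.704 ms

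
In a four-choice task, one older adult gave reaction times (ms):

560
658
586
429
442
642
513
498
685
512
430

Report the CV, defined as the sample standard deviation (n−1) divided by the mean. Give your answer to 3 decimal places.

0.170

n = 11, Σ = 5955, M = 541.3636
Σ(x−M)² = 85150.545; s = √(85150.545/10) = 92.2771
CV = 92.2771 / 541.3636 = 0.17045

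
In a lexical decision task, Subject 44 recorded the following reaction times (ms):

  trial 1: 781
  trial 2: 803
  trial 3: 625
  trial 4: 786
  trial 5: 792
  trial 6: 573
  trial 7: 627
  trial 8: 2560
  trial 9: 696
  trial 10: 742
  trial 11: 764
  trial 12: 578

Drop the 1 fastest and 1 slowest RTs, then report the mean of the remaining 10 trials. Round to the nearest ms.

Sorted: 573, 578, 625, 627, 696, 742, 764, 781, 786, 792, 803, 2560
Drop lowest 1 (573) and highest 1 (2560)
Remaining (n=10): Σ = 7194, mean = 7194/10 = 719.400

719 ms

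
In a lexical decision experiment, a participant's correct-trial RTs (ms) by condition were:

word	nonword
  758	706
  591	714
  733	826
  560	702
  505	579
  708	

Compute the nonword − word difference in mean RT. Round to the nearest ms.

M(word) = 3855/6 = 642.500
M(nonword) = 3527/5 = 705.400
Difference = 705.400 − 642.500 = 62.900 ms

63 ms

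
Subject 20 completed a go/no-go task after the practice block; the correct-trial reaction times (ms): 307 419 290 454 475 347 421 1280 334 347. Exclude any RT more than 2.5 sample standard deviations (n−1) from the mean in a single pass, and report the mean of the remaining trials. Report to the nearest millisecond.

377 ms

n = 10, ΣRT = 4674, M = 467.400
Σ(x−M)² = 769038.40; s = √(769038.40/9) = 292.316
Cutoffs: 467.400 ± 2.5·292.316 → [-263.4, 1198.2]
Outside: 1280 → excluded.
Retained (n=9): Σ = 3394, mean = 3394/9 = 377.111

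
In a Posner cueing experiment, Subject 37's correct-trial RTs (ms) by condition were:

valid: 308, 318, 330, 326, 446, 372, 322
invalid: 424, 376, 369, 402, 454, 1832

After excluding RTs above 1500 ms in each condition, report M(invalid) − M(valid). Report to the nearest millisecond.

invalid: exclude 1832
M(valid) = 2422/7 = 346.000
M(invalid) = 2025/5 = 405.000
Difference = 405.000 − 346.000 = 59.000 ms

59 ms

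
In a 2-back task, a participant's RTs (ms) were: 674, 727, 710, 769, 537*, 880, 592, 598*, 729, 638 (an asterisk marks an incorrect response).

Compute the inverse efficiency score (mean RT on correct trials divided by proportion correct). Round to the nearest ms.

894 ms

Correct trials (n=8): 674, 727, 710, 769, 880, 592, 729, 638
Mean correct RT = 5719/8 = 714.8750 ms
Proportion correct = 8/10
IES = 714.8750 / (8/10) = 893.594 ms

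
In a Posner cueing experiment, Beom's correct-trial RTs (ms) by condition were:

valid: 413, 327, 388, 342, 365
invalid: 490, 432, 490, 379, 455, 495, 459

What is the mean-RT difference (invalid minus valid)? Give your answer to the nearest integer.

M(valid) = 1835/5 = 367.000
M(invalid) = 3200/7 = 457.143
Difference = 457.143 − 367.000 = 90.143 ms

90 ms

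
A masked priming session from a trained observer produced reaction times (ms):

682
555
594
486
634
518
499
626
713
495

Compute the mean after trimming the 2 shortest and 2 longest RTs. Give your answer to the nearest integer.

Sorted: 486, 495, 499, 518, 555, 594, 626, 634, 682, 713
Drop lowest 2 (486, 495) and highest 2 (682, 713)
Remaining (n=6): Σ = 3426, mean = 3426/6 = 571.000

571 ms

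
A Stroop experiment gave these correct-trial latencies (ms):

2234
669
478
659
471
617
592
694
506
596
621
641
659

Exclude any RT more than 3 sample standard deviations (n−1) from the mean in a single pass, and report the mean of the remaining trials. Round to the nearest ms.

n = 13, ΣRT = 9437, M = 725.923
Σ(x−M)² = 2527230.92; s = √(2527230.92/12) = 458.915
Cutoffs: 725.923 ± 3·458.915 → [-650.8, 2102.7]
Outside: 2234 → excluded.
Retained (n=12): Σ = 7203, mean = 7203/12 = 600.250

600 ms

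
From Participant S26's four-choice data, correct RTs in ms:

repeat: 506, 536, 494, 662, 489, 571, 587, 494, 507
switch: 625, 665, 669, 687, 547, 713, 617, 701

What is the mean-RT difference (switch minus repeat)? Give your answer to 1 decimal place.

114.6 ms

M(repeat) = 4846/9 = 538.444
M(switch) = 5224/8 = 653.000
Difference = 653.000 − 538.444 = 114.556 ms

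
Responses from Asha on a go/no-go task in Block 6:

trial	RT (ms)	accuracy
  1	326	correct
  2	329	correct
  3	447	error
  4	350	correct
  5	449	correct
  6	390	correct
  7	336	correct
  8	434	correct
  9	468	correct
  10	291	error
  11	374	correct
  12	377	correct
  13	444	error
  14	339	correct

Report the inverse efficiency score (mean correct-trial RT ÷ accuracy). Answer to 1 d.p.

482.7 ms

Correct trials (n=11): 326, 329, 350, 449, 390, 336, 434, 468, 374, 377, 339
Mean correct RT = 4172/11 = 379.2727 ms
Proportion correct = 11/14
IES = 379.2727 / (11/14) = 482.711 ms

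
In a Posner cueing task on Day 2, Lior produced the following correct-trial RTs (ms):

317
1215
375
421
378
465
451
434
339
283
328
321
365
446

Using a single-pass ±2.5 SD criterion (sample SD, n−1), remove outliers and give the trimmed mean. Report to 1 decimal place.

n = 14, ΣRT = 6138, M = 438.429
Σ(x−M)² = 692147.43; s = √(692147.43/13) = 230.743
Cutoffs: 438.429 ± 2.5·230.743 → [-138.4, 1015.3]
Outside: 1215 → excluded.
Retained (n=13): Σ = 4923, mean = 4923/13 = 378.692

378.7 ms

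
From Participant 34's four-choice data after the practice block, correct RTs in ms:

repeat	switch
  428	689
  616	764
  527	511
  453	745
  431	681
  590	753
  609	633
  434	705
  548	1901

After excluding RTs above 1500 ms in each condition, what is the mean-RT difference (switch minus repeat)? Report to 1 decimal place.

170.0 ms

switch: exclude 1901
M(repeat) = 4636/9 = 515.111
M(switch) = 5481/8 = 685.125
Difference = 685.125 − 515.111 = 170.014 ms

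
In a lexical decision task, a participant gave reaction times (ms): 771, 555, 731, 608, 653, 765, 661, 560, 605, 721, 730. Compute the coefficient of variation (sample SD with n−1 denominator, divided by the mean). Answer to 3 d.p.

0.119

n = 11, Σ = 7360, M = 669.0909
Σ(x−M)² = 62902.909; s = √(62902.909/10) = 79.3114
CV = 79.3114 / 669.0909 = 0.11854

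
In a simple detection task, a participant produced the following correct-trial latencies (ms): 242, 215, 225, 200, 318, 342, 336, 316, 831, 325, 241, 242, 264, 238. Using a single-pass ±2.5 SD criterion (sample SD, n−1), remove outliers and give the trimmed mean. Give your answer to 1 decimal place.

269.5 ms

n = 14, ΣRT = 4335, M = 309.643
Σ(x−M)² = 323123.21; s = √(323123.21/13) = 157.657
Cutoffs: 309.643 ± 2.5·157.657 → [-84.5, 703.8]
Outside: 831 → excluded.
Retained (n=13): Σ = 3504, mean = 3504/13 = 269.538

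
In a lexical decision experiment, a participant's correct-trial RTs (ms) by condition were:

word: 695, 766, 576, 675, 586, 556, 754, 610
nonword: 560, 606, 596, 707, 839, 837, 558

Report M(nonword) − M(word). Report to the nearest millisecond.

M(word) = 5218/8 = 652.250
M(nonword) = 4703/7 = 671.857
Difference = 671.857 − 652.250 = 19.607 ms

20 ms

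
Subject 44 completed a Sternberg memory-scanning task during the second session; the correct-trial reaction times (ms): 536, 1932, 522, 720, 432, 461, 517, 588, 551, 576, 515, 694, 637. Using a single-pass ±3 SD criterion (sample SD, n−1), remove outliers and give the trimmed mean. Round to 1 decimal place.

562.4 ms

n = 13, ΣRT = 8681, M = 667.769
Σ(x−M)² = 1814084.31; s = √(1814084.31/12) = 388.811
Cutoffs: 667.769 ± 3·388.811 → [-498.7, 1834.2]
Outside: 1932 → excluded.
Retained (n=12): Σ = 6749, mean = 6749/12 = 562.417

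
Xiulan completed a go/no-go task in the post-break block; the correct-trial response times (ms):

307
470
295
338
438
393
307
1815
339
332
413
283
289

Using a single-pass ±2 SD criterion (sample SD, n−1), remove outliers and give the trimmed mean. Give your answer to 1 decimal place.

350.3 ms

n = 13, ΣRT = 6019, M = 463.000
Σ(x−M)² = 2023712.00; s = √(2023712.00/12) = 410.661
Cutoffs: 463.000 ± 2·410.661 → [-358.3, 1284.3]
Outside: 1815 → excluded.
Retained (n=12): Σ = 4204, mean = 4204/12 = 350.333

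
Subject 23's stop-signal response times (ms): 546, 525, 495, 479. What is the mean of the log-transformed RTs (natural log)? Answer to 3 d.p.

ln(RT): 6.3026, 6.2634, 6.2046, 6.1717
Σ ln(RT) = 24.9423
Mean = 24.9423/4 = 6.23557

6.236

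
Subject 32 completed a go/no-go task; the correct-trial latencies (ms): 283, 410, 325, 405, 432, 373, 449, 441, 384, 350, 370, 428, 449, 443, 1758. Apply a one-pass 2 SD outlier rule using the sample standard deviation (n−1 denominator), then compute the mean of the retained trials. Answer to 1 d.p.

n = 15, ΣRT = 7300, M = 486.667
Σ(x−M)² = 1765461.33; s = √(1765461.33/14) = 355.112
Cutoffs: 486.667 ± 2·355.112 → [-223.6, 1196.9]
Outside: 1758 → excluded.
Retained (n=14): Σ = 5542, mean = 5542/14 = 395.857

395.9 ms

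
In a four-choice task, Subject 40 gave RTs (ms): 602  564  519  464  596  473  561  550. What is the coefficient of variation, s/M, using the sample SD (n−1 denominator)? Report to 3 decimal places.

n = 8, Σ = 4329, M = 541.1250
Σ(x−M)² = 18792.875; s = √(18792.875/7) = 51.8141
CV = 51.8141 / 541.1250 = 0.09575

0.096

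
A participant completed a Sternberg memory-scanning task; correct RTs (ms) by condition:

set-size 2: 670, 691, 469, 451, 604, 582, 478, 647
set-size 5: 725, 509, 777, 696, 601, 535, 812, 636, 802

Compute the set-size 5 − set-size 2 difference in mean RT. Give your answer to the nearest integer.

M(set-size 2) = 4592/8 = 574.000
M(set-size 5) = 6093/9 = 677.000
Difference = 677.000 − 574.000 = 103.000 ms

103 ms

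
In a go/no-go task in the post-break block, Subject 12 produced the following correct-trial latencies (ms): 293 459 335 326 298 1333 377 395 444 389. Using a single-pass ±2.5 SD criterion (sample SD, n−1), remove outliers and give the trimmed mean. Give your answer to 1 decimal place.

n = 10, ΣRT = 4649, M = 464.900
Σ(x−M)² = 866014.90; s = √(866014.90/9) = 310.200
Cutoffs: 464.900 ± 2.5·310.200 → [-310.6, 1240.4]
Outside: 1333 → excluded.
Retained (n=9): Σ = 3316, mean = 3316/9 = 368.444

368.4 ms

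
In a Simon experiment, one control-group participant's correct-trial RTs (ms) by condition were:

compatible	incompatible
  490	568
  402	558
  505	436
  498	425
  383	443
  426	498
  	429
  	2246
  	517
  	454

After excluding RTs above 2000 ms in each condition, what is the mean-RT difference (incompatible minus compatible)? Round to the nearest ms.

incompatible: exclude 2246
M(compatible) = 2704/6 = 450.667
M(incompatible) = 4328/9 = 480.889
Difference = 480.889 − 450.667 = 30.222 ms

30 ms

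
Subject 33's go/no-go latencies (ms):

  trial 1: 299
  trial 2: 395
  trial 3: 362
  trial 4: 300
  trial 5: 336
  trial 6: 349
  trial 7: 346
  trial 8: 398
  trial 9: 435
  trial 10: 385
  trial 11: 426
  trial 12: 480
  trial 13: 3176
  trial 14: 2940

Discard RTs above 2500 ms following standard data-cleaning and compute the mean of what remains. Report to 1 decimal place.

Excluded: 2940, 3176
Retained (n=12): Σ = 4511
Mean = 4511/12 = 375.9167

375.9 ms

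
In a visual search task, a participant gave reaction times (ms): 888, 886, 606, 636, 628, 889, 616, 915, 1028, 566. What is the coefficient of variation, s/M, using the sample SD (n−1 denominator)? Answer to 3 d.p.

0.222

n = 10, Σ = 7658, M = 765.8000
Σ(x−M)² = 259301.600; s = √(259301.600/9) = 169.7389
CV = 169.7389 / 765.8000 = 0.22165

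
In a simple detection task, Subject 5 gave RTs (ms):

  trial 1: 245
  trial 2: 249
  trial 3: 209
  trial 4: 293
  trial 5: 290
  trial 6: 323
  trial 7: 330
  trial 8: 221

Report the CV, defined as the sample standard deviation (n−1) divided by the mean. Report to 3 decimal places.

n = 8, Σ = 2160, M = 270.0000
Σ(x−M)² = 14526.000; s = √(14526.000/7) = 45.5537
CV = 45.5537 / 270.0000 = 0.16872

0.169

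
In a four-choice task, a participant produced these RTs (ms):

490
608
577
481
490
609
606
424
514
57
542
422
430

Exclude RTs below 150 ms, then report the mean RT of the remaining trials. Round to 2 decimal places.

Excluded: 57
Retained (n=12): Σ = 6193
Mean = 6193/12 = 516.0833

516.08 ms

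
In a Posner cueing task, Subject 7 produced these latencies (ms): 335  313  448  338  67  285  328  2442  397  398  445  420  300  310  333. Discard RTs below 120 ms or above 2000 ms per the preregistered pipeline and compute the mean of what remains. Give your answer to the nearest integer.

358 ms

Excluded: 67, 2442
Retained (n=13): Σ = 4650
Mean = 4650/13 = 357.6923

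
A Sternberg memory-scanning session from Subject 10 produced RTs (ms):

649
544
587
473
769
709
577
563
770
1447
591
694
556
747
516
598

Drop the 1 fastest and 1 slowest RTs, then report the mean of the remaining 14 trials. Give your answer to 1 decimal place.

633.6 ms

Sorted: 473, 516, 544, 556, 563, 577, 587, 591, 598, 649, 694, 709, 747, 769, 770, 1447
Drop lowest 1 (473) and highest 1 (1447)
Remaining (n=14): Σ = 8870, mean = 8870/14 = 633.571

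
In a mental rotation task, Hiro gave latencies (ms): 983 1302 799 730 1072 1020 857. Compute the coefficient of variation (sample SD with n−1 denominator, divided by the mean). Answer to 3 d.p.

0.199

n = 7, Σ = 6763, M = 966.1429
Σ(x−M)² = 222802.857; s = √(222802.857/6) = 192.7013
CV = 192.7013 / 966.1429 = 0.19945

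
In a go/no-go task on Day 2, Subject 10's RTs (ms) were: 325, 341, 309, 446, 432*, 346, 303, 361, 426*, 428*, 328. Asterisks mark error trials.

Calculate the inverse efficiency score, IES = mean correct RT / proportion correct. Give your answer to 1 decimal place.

Correct trials (n=8): 325, 341, 309, 446, 346, 303, 361, 328
Mean correct RT = 2759/8 = 344.8750 ms
Proportion correct = 8/11
IES = 344.8750 / (8/11) = 474.203 ms

474.2 ms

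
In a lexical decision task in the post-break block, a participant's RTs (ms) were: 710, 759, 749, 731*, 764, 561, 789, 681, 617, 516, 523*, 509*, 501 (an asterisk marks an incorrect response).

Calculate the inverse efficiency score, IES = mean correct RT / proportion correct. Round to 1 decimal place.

Correct trials (n=10): 710, 759, 749, 764, 561, 789, 681, 617, 516, 501
Mean correct RT = 6647/10 = 664.7000 ms
Proportion correct = 10/13
IES = 664.7000 / (10/13) = 864.110 ms

864.1 ms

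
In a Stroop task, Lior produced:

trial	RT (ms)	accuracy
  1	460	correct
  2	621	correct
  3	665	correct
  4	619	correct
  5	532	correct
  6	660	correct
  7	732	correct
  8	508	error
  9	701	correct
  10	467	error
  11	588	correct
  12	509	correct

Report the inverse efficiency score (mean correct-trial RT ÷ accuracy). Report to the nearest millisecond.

Correct trials (n=10): 460, 621, 665, 619, 532, 660, 732, 701, 588, 509
Mean correct RT = 6087/10 = 608.7000 ms
Proportion correct = 10/12
IES = 608.7000 / (10/12) = 730.440 ms

730 ms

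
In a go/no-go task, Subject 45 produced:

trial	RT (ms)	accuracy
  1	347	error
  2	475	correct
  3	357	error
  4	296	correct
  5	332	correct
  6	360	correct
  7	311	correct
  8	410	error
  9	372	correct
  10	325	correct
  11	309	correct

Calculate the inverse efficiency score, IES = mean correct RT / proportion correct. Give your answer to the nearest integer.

478 ms

Correct trials (n=8): 475, 296, 332, 360, 311, 372, 325, 309
Mean correct RT = 2780/8 = 347.5000 ms
Proportion correct = 8/11
IES = 347.5000 / (8/11) = 477.812 ms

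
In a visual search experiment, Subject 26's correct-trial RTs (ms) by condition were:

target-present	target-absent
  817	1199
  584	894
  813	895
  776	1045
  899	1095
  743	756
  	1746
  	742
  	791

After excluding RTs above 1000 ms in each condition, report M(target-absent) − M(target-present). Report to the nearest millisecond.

44 ms

target-absent: exclude 1199, 1045, 1095, 1746
M(target-present) = 4632/6 = 772.000
M(target-absent) = 4078/5 = 815.600
Difference = 815.600 − 772.000 = 43.600 ms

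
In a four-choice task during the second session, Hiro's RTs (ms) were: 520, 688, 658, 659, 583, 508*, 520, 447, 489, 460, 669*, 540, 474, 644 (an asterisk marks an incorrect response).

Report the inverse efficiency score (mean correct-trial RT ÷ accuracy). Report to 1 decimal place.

649.6 ms

Correct trials (n=12): 520, 688, 658, 659, 583, 520, 447, 489, 460, 540, 474, 644
Mean correct RT = 6682/12 = 556.8333 ms
Proportion correct = 12/14
IES = 556.8333 / (12/14) = 649.639 ms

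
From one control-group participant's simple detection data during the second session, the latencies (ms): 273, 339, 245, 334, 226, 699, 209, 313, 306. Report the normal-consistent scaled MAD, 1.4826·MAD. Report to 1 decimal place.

48.9 ms

Sorted: 209, 226, 245, 273, 306, 313, 334, 339, 699 → median = 306
|x − 306| sorted: 0, 7, 28, 33, 33, 61, 80, 97, 393 → MAD = 33
Robust SD ≈ 1.4826 × 33 = 48.926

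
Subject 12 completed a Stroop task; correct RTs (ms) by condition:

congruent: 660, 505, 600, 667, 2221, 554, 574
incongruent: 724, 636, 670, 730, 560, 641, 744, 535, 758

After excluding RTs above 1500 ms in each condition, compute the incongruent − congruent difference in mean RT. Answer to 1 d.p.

congruent: exclude 2221
M(congruent) = 3560/6 = 593.333
M(incongruent) = 5998/9 = 666.444
Difference = 666.444 − 593.333 = 73.111 ms

73.1 ms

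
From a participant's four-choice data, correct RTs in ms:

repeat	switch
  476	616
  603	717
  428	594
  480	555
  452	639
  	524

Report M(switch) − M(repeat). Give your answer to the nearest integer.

M(repeat) = 2439/5 = 487.800
M(switch) = 3645/6 = 607.500
Difference = 607.500 − 487.800 = 119.700 ms

120 ms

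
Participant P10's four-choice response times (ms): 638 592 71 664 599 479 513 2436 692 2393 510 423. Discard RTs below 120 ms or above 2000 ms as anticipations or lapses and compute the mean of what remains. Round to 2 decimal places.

567.78 ms

Excluded: 71, 2393, 2436
Retained (n=9): Σ = 5110
Mean = 5110/9 = 567.7778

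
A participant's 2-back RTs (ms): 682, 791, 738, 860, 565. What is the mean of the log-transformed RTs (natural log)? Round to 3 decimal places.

ln(RT): 6.5250, 6.6733, 6.6039, 6.7569, 6.3368
Σ ln(RT) = 32.8960
Mean = 32.8960/5 = 6.57921

6.579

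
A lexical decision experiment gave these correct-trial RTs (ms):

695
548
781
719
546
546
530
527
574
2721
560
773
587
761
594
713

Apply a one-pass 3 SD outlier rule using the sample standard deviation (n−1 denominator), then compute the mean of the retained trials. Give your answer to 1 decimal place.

n = 16, ΣRT = 12175, M = 760.938
Σ(x−M)² = 4230038.94; s = √(4230038.94/15) = 531.039
Cutoffs: 760.938 ± 3·531.039 → [-832.2, 2354.1]
Outside: 2721 → excluded.
Retained (n=15): Σ = 9454, mean = 9454/15 = 630.267

630.3 ms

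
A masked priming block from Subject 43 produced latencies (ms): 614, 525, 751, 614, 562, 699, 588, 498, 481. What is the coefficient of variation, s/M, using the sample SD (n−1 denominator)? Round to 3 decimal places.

0.151

n = 9, Σ = 5332, M = 592.4444
Σ(x−M)² = 64258.222; s = √(64258.222/8) = 89.6230
CV = 89.6230 / 592.4444 = 0.15128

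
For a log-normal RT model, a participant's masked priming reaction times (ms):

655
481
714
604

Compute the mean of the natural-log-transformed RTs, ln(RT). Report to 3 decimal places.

6.409

ln(RT): 6.4846, 6.1759, 6.5709, 6.4036
Σ ln(RT) = 25.6350
Mean = 25.6350/4 = 6.40874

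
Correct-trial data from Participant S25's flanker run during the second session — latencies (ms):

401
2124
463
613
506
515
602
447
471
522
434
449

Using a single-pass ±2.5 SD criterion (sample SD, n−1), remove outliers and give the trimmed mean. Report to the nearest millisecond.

n = 12, ΣRT = 7547, M = 628.917
Σ(x−M)² = 2483636.92; s = √(2483636.92/11) = 475.169
Cutoffs: 628.917 ± 2.5·475.169 → [-559.0, 1816.8]
Outside: 2124 → excluded.
Retained (n=11): Σ = 5423, mean = 5423/11 = 493.000

493 ms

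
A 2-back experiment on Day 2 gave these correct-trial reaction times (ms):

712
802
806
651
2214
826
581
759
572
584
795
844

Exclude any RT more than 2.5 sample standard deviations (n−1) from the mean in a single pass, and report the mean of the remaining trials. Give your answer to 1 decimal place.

n = 12, ΣRT = 10146, M = 845.500
Σ(x−M)² = 2155457.00; s = √(2155457.00/11) = 442.663
Cutoffs: 845.500 ± 2.5·442.663 → [-261.2, 1952.2]
Outside: 2214 → excluded.
Retained (n=11): Σ = 7932, mean = 7932/11 = 721.091

721.1 ms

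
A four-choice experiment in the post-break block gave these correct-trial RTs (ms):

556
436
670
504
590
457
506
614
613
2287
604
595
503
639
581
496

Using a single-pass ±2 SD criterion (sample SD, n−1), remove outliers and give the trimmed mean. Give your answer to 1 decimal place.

557.6 ms

n = 16, ΣRT = 10651, M = 665.688
Σ(x−M)² = 2871777.44; s = √(2871777.44/15) = 437.552
Cutoffs: 665.688 ± 2·437.552 → [-209.4, 1540.8]
Outside: 2287 → excluded.
Retained (n=15): Σ = 8364, mean = 8364/15 = 557.600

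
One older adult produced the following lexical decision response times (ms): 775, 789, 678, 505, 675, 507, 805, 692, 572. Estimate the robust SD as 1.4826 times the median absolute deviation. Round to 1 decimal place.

157.2 ms

Sorted: 505, 507, 572, 675, 678, 692, 775, 789, 805 → median = 678
|x − 678| sorted: 0, 3, 14, 97, 106, 111, 127, 171, 173 → MAD = 106
Robust SD ≈ 1.4826 × 106 = 157.156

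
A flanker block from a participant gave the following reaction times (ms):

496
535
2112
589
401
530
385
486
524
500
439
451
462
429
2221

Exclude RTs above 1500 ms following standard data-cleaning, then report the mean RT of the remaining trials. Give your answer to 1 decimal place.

479.0 ms

Excluded: 2112, 2221
Retained (n=13): Σ = 6227
Mean = 6227/13 = 479.0000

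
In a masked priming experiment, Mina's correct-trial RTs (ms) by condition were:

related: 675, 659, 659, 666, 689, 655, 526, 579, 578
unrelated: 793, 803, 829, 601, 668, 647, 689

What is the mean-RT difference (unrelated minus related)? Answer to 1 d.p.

M(related) = 5686/9 = 631.778
M(unrelated) = 5030/7 = 718.571
Difference = 718.571 − 631.778 = 86.794 ms

86.8 ms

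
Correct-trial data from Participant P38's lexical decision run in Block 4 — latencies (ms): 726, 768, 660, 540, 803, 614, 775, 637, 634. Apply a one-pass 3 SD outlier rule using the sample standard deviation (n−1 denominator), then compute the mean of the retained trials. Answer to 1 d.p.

684.1 ms

n = 9, ΣRT = 6157, M = 684.111
Σ(x−M)² = 62182.89; s = √(62182.89/8) = 88.164
Cutoffs: 684.111 ± 3·88.164 → [419.6, 948.6]
No RTs fall outside the cutoffs; all 9 retained. Mean = 6157/9 = 684.111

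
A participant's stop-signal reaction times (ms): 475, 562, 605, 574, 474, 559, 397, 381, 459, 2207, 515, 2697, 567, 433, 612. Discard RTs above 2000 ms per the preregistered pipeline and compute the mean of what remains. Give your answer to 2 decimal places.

508.69 ms

Excluded: 2207, 2697
Retained (n=13): Σ = 6613
Mean = 6613/13 = 508.6923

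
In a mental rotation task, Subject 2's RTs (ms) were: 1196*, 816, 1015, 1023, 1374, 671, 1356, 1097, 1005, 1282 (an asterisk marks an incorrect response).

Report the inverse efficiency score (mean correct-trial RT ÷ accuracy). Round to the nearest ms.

Correct trials (n=9): 816, 1015, 1023, 1374, 671, 1356, 1097, 1005, 1282
Mean correct RT = 9639/9 = 1071.0000 ms
Proportion correct = 9/10
IES = 1071.0000 / (9/10) = 1190.000 ms

1190 ms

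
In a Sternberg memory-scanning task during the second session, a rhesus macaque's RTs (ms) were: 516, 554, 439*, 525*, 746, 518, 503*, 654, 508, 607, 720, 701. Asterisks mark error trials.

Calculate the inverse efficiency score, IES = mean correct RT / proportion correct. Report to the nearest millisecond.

818 ms

Correct trials (n=9): 516, 554, 746, 518, 654, 508, 607, 720, 701
Mean correct RT = 5524/9 = 613.7778 ms
Proportion correct = 9/12
IES = 613.7778 / (9/12) = 818.370 ms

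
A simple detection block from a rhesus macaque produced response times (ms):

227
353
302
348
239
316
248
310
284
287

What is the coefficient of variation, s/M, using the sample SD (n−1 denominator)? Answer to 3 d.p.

0.149

n = 10, Σ = 2914, M = 291.4000
Σ(x−M)² = 16912.400; s = √(16912.400/9) = 43.3492
CV = 43.3492 / 291.4000 = 0.14876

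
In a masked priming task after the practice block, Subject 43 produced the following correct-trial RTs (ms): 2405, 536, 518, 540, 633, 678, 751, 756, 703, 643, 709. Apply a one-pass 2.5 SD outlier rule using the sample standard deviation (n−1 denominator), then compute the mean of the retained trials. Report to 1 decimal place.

n = 11, ΣRT = 8872, M = 806.545
Σ(x−M)² = 2881822.73; s = √(2881822.73/10) = 536.826
Cutoffs: 806.545 ± 2.5·536.826 → [-535.5, 2148.6]
Outside: 2405 → excluded.
Retained (n=10): Σ = 6467, mean = 6467/10 = 646.700

646.7 ms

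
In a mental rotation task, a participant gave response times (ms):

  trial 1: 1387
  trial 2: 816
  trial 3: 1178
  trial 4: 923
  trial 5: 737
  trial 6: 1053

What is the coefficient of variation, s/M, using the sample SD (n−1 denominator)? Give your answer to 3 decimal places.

n = 6, Σ = 6094, M = 1015.6667
Σ(x−M)² = 291743.333; s = √(291743.333/5) = 241.5547
CV = 241.5547 / 1015.6667 = 0.23783

0.238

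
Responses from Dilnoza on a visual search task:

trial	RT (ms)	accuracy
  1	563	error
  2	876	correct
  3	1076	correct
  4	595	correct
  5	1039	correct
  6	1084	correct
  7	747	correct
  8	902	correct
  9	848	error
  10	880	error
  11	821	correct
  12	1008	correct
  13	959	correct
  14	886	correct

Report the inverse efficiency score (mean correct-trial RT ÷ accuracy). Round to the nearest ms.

Correct trials (n=11): 876, 1076, 595, 1039, 1084, 747, 902, 821, 1008, 959, 886
Mean correct RT = 9993/11 = 908.4545 ms
Proportion correct = 11/14
IES = 908.4545 / (11/14) = 1156.215 ms

1156 ms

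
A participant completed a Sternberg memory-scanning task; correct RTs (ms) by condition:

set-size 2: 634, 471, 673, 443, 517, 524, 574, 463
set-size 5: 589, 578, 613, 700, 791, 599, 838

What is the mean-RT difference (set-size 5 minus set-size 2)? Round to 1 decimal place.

M(set-size 2) = 4299/8 = 537.375
M(set-size 5) = 4708/7 = 672.571
Difference = 672.571 − 537.375 = 135.196 ms

135.2 ms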